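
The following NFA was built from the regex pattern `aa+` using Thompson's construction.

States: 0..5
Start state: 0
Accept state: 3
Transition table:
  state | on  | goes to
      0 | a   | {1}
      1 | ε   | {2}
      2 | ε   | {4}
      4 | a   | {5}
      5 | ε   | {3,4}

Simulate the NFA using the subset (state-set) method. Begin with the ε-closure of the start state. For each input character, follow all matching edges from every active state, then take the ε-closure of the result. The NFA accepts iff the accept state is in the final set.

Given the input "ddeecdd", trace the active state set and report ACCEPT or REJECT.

Answer: REJECT

Derivation:
S₀ = ε-closure({0}) = {0}
'd' @ 1: {}  — state set empty
rest 'deecdd' ignored (set empty)
final: {}; accept 3 not in set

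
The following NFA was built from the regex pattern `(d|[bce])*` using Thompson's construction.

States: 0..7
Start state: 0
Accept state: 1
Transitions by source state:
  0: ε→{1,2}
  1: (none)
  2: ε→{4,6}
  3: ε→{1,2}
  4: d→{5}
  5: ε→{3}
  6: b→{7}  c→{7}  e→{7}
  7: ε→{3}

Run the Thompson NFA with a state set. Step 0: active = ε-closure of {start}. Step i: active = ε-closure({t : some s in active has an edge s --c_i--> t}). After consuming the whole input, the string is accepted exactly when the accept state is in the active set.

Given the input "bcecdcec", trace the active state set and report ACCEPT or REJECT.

start: ε-closure({0}) = {0,1,2,4,6}
'b' @ 1: {1,2,3,4,6,7}  ✓accept
'c' @ 2: {1,2,3,4,6,7}  ✓accept
'e' @ 3: {1,2,3,4,6,7}  ✓accept
'c' @ 4: {1,2,3,4,6,7}  ✓accept
'd' @ 5: {1,2,3,4,5,6}  ✓accept
'c' @ 6: {1,2,3,4,6,7}  ✓accept
'e' @ 7: {1,2,3,4,6,7}  ✓accept
'c' @ 8: {1,2,3,4,6,7}  ✓accept
after full input: {1,2,3,4,6,7}  (accept=1 in)

Answer: ACCEPT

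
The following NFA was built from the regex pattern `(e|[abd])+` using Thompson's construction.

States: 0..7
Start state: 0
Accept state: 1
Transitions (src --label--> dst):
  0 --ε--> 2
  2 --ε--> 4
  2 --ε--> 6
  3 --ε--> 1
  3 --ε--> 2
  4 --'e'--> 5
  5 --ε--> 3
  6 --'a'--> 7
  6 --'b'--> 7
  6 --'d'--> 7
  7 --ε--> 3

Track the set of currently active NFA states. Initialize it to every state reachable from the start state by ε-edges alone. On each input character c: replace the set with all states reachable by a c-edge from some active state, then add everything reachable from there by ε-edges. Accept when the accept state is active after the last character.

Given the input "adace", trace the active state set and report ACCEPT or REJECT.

Answer: REJECT

Derivation:
start: ε-closure({0}) = {0,2,4,6}
'a' @ 1: {1,2,3,4,6,7}  (accept∈set)
'd' @ 2: {1,2,3,4,6,7}  (accept∈set)
'a' @ 3: {1,2,3,4,6,7}  (accept∈set)
'c' @ 4: {}  — state set empty
rest 'e' ignored (set empty)
final: {}; accept 1 not in set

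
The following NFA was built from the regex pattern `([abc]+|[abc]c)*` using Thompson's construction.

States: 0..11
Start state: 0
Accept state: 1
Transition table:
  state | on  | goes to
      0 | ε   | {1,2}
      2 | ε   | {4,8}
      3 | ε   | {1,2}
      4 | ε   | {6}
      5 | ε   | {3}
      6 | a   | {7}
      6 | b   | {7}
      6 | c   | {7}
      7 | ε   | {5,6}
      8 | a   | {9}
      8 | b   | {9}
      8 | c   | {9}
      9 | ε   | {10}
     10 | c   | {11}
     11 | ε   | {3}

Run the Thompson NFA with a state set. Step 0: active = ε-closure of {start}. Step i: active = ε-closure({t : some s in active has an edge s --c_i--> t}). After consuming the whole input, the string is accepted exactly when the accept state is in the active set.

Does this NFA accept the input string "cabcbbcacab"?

initial (ε-close {0}): {0,1,2,4,6,8}
'c' @ 1: {1,2,3,4,5,6,7,8,9,10}  (accept∈set)
'a' @ 2: {1,2,3,4,5,6,7,8,9,10}  (accept∈set)
'b' @ 3: {1,2,3,4,5,6,7,8,9,10}  (accept∈set)
'c' @ 4: {1,2,3,4,5,6,7,8,9,10,11}  (accept∈set)
'b' @ 5: {1,2,3,4,5,6,7,8,9,10}  (accept∈set)
'b' @ 6: {1,2,3,4,5,6,7,8,9,10}  (accept∈set)
'c' @ 7: {1,2,3,4,5,6,7,8,9,10,11}  (accept∈set)
'a' @ 8: {1,2,3,4,5,6,7,8,9,10}  (accept∈set)
'c' @ 9: {1,2,3,4,5,6,7,8,9,10,11}  (accept∈set)
'a' @ 10: {1,2,3,4,5,6,7,8,9,10}  (accept∈set)
'b' @ 11: {1,2,3,4,5,6,7,8,9,10}  (accept∈set)
final: {1,2,3,4,5,6,7,8,9,10}; accept 1 in set

Answer: ACCEPT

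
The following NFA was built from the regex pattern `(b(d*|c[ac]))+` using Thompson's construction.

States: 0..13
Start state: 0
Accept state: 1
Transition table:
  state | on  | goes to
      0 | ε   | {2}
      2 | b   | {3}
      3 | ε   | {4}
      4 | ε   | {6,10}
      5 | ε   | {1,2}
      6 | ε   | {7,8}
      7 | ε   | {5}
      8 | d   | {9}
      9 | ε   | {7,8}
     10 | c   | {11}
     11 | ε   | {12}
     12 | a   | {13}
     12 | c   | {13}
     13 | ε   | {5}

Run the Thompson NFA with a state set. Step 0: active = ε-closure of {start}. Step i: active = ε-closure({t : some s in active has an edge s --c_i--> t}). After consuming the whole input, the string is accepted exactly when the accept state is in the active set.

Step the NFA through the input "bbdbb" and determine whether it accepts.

Answer: ACCEPT

Steps:
S₀ = ε-closure({0}) = {0,2}
'b' @ 1: {1,2,3,4,5,6,7,8,10}  ✓accept
'b' @ 2: {1,2,3,4,5,6,7,8,10}  ✓accept
'd' @ 3: {1,2,5,7,8,9}  ✓accept
'b' @ 4: {1,2,3,4,5,6,7,8,10}  ✓accept
'b' @ 5: {1,2,3,4,5,6,7,8,10}  ✓accept
end set {1,2,3,4,5,6,7,8,10} — state 1 in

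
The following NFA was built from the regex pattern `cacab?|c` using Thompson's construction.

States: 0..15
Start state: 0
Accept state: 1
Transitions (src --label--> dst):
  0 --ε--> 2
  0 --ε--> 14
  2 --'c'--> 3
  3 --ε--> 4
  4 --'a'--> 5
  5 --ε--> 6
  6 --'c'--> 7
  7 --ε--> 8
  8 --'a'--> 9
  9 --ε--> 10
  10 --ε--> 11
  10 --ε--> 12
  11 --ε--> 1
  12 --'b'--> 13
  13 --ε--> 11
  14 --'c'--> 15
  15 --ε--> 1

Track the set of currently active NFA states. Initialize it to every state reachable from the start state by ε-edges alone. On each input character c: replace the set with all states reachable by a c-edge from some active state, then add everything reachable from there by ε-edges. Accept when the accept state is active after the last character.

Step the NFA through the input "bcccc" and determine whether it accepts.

Answer: REJECT

Trace:
start: ε-closure({0}) = {0,2,14}
'b' @ 1: {}  — state set empty
rest 'cccc' ignored (set empty)
after full input: {}  (accept=1 not in)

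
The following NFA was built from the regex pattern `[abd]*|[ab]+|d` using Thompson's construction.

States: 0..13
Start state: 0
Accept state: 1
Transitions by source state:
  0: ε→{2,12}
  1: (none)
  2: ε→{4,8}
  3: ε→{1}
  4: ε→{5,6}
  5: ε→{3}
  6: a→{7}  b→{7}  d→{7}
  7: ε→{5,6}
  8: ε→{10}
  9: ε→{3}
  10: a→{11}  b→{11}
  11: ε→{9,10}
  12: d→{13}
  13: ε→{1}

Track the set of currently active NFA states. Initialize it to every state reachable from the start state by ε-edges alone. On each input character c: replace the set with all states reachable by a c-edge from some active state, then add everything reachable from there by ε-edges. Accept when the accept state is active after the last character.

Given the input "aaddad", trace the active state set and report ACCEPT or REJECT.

Answer: ACCEPT

Steps:
initial (ε-close {0}): {0,1,2,3,4,5,6,8,10,12}
'a' @ 1: {1,3,5,6,7,9,10,11}  (accept∈set)
'a' @ 2: {1,3,5,6,7,9,10,11}  (accept∈set)
'd' @ 3: {1,3,5,6,7}  (accept∈set)
'd' @ 4: {1,3,5,6,7}  (accept∈set)
'a' @ 5: {1,3,5,6,7}  (accept∈set)
'd' @ 6: {1,3,5,6,7}  (accept∈set)
after full input: {1,3,5,6,7}  (accept=1 in)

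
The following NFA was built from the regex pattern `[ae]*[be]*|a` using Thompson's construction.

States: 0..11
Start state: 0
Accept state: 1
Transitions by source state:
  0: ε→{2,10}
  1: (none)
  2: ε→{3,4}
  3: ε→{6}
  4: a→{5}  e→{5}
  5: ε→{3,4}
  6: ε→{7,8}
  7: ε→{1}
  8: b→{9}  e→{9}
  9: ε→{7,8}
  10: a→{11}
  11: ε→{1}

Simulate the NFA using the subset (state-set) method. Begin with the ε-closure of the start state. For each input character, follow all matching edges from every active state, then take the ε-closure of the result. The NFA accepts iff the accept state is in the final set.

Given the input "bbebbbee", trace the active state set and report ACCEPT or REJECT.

start: ε-closure({0}) = {0,1,2,3,4,6,7,8,10}
'b' @ 1: {1,7,8,9}  ✓accept
'b' @ 2: {1,7,8,9}  ✓accept
'e' @ 3: {1,7,8,9}  ✓accept
'b' @ 4: {1,7,8,9}  ✓accept
'b' @ 5: {1,7,8,9}  ✓accept
'b' @ 6: {1,7,8,9}  ✓accept
'e' @ 7: {1,7,8,9}  ✓accept
'e' @ 8: {1,7,8,9}  ✓accept
final: {1,7,8,9}; accept 1 in set

Answer: ACCEPT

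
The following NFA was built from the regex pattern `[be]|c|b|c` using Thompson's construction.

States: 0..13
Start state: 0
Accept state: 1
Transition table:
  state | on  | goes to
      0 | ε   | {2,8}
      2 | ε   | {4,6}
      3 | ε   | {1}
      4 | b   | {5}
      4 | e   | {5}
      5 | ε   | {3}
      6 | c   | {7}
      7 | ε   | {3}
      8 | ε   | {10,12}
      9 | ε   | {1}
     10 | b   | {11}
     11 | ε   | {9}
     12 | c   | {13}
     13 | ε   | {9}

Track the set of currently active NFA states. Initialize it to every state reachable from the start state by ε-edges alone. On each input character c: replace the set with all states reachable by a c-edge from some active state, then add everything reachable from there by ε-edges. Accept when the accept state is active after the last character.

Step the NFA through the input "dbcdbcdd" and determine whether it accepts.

S₀ = ε-closure({0}) = {0,2,4,6,8,10,12}
'd' @ 1: {}  — state set empty
rest 'bcdbcdd' ignored (set empty)
final: {}; accept 1 not in set

Answer: REJECT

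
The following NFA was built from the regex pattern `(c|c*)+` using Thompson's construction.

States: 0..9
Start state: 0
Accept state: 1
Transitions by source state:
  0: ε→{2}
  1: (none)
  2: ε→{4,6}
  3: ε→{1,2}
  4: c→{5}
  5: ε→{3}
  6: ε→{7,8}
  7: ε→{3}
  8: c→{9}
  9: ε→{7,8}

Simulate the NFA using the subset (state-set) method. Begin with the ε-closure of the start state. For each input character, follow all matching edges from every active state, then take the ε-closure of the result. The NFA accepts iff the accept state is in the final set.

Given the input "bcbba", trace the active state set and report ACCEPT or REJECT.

Answer: REJECT

Steps:
initial (ε-close {0}): {0,1,2,3,4,6,7,8}
'b' @ 1: {}  — no active states
rest 'cbba' ignored (set empty)
end set {} — state 1 not in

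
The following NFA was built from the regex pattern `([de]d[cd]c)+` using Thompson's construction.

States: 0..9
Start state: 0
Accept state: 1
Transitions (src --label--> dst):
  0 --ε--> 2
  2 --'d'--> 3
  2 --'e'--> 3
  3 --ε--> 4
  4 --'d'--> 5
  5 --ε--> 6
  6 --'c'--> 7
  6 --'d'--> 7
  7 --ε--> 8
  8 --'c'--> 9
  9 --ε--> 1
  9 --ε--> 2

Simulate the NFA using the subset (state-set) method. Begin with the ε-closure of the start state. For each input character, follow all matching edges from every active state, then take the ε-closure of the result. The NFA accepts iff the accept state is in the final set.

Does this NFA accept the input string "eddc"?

Answer: ACCEPT

Steps:
start: ε-closure({0}) = {0,2}
'e' @ 1: {3,4}
'd' @ 2: {5,6}
'd' @ 3: {7,8}
'c' @ 4: {1,2,9}  [accepting]
end set {1,2,9} — state 1 in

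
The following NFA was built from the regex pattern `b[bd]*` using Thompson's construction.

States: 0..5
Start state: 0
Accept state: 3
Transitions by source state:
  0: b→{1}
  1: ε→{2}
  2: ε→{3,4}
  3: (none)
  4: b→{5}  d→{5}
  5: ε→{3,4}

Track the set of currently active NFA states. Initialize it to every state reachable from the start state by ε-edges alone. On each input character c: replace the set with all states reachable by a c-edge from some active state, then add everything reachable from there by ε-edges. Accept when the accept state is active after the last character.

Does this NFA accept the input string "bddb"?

Answer: ACCEPT

Steps:
start: ε-closure({0}) = {0}
'b' @ 1: {1,2,3,4}  [accepting]
'd' @ 2: {3,4,5}  [accepting]
'd' @ 3: {3,4,5}  [accepting]
'b' @ 4: {3,4,5}  [accepting]
after full input: {3,4,5}  (accept=3 in)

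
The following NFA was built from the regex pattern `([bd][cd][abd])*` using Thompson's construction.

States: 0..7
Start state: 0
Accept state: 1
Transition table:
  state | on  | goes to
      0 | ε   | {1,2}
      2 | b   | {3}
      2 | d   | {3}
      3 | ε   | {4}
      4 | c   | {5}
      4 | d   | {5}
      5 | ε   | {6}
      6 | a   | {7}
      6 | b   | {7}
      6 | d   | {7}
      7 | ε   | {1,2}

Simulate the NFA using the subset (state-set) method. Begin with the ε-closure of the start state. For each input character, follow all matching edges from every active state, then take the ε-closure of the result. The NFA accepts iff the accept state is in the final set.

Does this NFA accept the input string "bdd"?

Answer: ACCEPT

Derivation:
start: ε-closure({0}) = {0,1,2}
'b' @ 1: {3,4}
'd' @ 2: {5,6}
'd' @ 3: {1,2,7}  (accept∈set)
end set {1,2,7} — state 1 in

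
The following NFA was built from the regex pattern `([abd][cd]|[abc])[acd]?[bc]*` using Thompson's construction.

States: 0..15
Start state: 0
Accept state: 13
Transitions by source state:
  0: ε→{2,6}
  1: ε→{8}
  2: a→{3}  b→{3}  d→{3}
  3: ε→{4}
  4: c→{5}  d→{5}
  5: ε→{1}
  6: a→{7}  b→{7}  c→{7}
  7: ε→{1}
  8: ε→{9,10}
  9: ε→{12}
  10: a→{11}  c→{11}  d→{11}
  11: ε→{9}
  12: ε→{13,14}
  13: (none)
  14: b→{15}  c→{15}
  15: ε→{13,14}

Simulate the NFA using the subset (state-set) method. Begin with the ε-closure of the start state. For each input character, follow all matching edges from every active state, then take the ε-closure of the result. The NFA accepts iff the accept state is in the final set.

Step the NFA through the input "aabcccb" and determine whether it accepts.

Answer: ACCEPT

Steps:
initial (ε-close {0}): {0,2,6}
'a' @ 1: {1,3,4,7,8,9,10,12,13,14}  (accept∈set)
'a' @ 2: {9,11,12,13,14}  (accept∈set)
'b' @ 3: {13,14,15}  (accept∈set)
'c' @ 4: {13,14,15}  (accept∈set)
'c' @ 5: {13,14,15}  (accept∈set)
'c' @ 6: {13,14,15}  (accept∈set)
'b' @ 7: {13,14,15}  (accept∈set)
end set {13,14,15} — state 13 in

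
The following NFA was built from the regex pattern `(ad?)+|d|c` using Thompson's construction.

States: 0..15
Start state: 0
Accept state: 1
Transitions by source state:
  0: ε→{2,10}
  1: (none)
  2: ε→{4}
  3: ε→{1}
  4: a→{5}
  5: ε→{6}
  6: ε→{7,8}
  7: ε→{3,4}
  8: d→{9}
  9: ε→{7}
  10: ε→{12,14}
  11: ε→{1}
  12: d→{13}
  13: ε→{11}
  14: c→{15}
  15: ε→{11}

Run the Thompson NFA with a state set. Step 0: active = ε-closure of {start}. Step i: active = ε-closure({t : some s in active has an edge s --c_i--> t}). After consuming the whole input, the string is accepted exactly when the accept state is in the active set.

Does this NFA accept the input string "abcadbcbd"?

initial (ε-close {0}): {0,2,4,10,12,14}
'a' @ 1: {1,3,4,5,6,7,8}  [accepting]
'b' @ 2: {}  — dead — no transitions
rest 'cadbcbd' ignored (set empty)
end set {} — state 1 not in

Answer: REJECT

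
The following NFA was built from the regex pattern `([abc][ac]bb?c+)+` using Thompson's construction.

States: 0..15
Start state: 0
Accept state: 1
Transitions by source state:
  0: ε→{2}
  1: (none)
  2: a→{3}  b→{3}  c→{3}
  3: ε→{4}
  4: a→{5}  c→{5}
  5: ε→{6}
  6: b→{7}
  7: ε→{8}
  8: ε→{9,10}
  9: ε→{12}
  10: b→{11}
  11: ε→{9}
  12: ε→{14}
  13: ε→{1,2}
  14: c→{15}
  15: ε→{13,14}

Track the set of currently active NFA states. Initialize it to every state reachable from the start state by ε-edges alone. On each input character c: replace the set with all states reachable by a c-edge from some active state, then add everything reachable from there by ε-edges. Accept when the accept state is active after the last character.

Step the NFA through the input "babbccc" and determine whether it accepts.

Answer: ACCEPT

Trace:
S₀ = ε-closure({0}) = {0,2}
'b' @ 1: {3,4}
'a' @ 2: {5,6}
'b' @ 3: {7,8,9,10,12,14}
'b' @ 4: {9,11,12,14}
'c' @ 5: {1,2,13,14,15}  (accept∈set)
'c' @ 6: {1,2,3,4,13,14,15}  (accept∈set)
'c' @ 7: {1,2,3,4,5,6,13,14,15}  (accept∈set)
end set {1,2,3,4,5,6,13,14,15} — state 1 in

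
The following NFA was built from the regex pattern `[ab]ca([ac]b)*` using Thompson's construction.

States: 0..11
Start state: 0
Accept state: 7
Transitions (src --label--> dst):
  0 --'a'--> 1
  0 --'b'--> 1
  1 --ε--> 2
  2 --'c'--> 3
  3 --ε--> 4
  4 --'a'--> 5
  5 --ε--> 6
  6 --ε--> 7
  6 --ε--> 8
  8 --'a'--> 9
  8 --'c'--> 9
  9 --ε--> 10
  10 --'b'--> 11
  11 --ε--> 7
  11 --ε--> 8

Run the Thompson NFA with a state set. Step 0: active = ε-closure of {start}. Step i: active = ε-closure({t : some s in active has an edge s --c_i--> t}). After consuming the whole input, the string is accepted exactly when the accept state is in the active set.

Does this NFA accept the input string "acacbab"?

Answer: ACCEPT

Steps:
initial (ε-close {0}): {0}
'a' @ 1: {1,2}
'c' @ 2: {3,4}
'a' @ 3: {5,6,7,8}  [accepting]
'c' @ 4: {9,10}
'b' @ 5: {7,8,11}  [accepting]
'a' @ 6: {9,10}
'b' @ 7: {7,8,11}  [accepting]
final: {7,8,11}; accept 7 in set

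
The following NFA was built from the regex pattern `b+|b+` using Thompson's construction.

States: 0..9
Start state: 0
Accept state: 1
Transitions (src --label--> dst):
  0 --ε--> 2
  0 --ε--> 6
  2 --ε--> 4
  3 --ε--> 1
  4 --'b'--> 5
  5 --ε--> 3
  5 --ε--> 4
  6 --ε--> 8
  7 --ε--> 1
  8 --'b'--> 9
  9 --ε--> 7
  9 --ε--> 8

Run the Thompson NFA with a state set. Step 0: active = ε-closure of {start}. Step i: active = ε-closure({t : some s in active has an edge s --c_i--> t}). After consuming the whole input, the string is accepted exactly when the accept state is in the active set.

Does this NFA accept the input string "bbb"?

Answer: ACCEPT

Steps:
initial (ε-close {0}): {0,2,4,6,8}
'b' @ 1: {1,3,4,5,7,8,9}  [accepting]
'b' @ 2: {1,3,4,5,7,8,9}  [accepting]
'b' @ 3: {1,3,4,5,7,8,9}  [accepting]
final: {1,3,4,5,7,8,9}; accept 1 in set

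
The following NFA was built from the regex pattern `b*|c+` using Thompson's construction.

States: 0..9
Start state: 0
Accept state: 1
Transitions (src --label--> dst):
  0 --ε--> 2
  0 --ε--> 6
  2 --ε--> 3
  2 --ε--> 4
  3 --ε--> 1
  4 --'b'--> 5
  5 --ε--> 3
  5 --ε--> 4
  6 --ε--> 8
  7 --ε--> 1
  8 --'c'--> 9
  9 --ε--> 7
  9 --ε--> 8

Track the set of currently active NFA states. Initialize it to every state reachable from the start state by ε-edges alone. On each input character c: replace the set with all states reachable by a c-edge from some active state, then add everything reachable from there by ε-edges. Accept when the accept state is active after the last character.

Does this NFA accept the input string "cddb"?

start: ε-closure({0}) = {0,1,2,3,4,6,8}
'c' @ 1: {1,7,8,9}  (accept∈set)
'd' @ 2: {}  — no active states
rest 'db' ignored (set empty)
final: {}; accept 1 not in set

Answer: REJECT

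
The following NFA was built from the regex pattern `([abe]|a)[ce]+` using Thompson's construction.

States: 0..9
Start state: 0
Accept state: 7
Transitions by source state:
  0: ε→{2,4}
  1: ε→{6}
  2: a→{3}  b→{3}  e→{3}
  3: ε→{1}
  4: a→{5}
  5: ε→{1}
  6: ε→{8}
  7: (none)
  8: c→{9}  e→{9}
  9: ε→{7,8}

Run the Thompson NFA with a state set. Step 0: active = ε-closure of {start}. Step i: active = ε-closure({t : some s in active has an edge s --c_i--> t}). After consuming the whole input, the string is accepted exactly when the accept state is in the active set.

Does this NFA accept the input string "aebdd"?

S₀ = ε-closure({0}) = {0,2,4}
'a' @ 1: {1,3,5,6,8}
'e' @ 2: {7,8,9}  [accepting]
'b' @ 3: {}  — no active states
rest 'dd' ignored (set empty)
end set {} — state 7 not in

Answer: REJECT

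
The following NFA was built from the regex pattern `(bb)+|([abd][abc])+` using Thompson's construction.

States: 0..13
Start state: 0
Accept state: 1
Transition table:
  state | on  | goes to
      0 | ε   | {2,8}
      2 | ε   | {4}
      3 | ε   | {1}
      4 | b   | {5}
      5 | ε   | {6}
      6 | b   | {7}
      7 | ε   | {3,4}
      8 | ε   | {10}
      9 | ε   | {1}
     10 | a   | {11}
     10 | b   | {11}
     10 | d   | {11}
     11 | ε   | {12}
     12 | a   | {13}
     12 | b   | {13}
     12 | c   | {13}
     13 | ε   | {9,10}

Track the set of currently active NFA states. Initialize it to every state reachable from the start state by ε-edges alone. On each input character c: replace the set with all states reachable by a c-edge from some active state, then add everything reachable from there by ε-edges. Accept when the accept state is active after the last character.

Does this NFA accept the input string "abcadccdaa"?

S₀ = ε-closure({0}) = {0,2,4,8,10}
'a' @ 1: {11,12}
'b' @ 2: {1,9,10,13}  (accept∈set)
'c' @ 3: {}  — dead — no transitions
rest 'adccdaa' ignored (set empty)
after full input: {}  (accept=1 not in)

Answer: REJECT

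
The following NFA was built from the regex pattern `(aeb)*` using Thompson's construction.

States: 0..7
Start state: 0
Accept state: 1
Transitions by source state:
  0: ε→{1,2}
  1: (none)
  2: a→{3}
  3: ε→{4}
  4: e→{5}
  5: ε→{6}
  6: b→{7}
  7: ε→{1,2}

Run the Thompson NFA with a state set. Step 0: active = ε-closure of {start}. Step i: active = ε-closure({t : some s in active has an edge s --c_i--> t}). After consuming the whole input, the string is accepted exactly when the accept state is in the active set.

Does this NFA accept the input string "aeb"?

initial (ε-close {0}): {0,1,2}
'a' @ 1: {3,4}
'e' @ 2: {5,6}
'b' @ 3: {1,2,7}  [accepting]
after full input: {1,2,7}  (accept=1 in)

Answer: ACCEPT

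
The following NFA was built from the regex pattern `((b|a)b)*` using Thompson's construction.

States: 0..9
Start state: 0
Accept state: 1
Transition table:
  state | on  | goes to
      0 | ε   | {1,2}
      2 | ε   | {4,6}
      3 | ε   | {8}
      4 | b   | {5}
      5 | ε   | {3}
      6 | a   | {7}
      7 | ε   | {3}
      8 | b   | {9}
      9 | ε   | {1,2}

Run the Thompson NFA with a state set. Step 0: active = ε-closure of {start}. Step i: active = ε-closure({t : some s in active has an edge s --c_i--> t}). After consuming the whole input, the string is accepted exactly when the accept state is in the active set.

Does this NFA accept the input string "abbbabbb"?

Answer: ACCEPT

Trace:
start: ε-closure({0}) = {0,1,2,4,6}
'a' @ 1: {3,7,8}
'b' @ 2: {1,2,4,6,9}  ✓accept
'b' @ 3: {3,5,8}
'b' @ 4: {1,2,4,6,9}  ✓accept
'a' @ 5: {3,7,8}
'b' @ 6: {1,2,4,6,9}  ✓accept
'b' @ 7: {3,5,8}
'b' @ 8: {1,2,4,6,9}  ✓accept
after full input: {1,2,4,6,9}  (accept=1 in)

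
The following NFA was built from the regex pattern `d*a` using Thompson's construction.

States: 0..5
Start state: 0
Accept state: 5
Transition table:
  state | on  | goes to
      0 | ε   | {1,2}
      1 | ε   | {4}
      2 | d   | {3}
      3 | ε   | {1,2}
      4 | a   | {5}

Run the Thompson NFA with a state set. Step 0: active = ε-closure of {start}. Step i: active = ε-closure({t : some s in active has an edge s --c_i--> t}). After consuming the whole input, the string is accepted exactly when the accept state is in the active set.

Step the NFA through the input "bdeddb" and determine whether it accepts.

S₀ = ε-closure({0}) = {0,1,2,4}
'b' @ 1: {}  — state set empty
rest 'deddb' ignored (set empty)
final: {}; accept 5 not in set

Answer: REJECT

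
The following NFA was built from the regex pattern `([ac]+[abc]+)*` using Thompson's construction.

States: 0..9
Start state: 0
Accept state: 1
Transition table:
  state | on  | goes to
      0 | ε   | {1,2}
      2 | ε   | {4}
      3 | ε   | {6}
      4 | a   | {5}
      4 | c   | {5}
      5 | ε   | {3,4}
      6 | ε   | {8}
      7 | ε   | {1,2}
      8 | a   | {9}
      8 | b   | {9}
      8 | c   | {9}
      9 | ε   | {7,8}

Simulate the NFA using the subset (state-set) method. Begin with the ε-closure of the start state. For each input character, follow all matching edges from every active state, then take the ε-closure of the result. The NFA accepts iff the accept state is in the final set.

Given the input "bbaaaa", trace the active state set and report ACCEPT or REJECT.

Answer: REJECT

Steps:
S₀ = ε-closure({0}) = {0,1,2,4}
'b' @ 1: {}  — no active states
rest 'baaaa' ignored (set empty)
after full input: {}  (accept=1 not in)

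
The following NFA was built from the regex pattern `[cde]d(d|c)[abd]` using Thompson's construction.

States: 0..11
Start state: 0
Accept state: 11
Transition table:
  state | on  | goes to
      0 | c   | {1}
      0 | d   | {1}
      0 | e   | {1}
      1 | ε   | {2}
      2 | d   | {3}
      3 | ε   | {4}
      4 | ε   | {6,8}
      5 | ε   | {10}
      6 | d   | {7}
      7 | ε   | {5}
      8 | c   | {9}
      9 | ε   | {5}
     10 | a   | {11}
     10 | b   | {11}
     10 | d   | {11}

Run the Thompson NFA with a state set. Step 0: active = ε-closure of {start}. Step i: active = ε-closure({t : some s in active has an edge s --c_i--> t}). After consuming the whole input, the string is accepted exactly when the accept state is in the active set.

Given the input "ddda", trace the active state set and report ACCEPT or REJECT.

start: ε-closure({0}) = {0}
'd' @ 1: {1,2}
'd' @ 2: {3,4,6,8}
'd' @ 3: {5,7,10}
'a' @ 4: {11}  [accepting]
final: {11}; accept 11 in set

Answer: ACCEPT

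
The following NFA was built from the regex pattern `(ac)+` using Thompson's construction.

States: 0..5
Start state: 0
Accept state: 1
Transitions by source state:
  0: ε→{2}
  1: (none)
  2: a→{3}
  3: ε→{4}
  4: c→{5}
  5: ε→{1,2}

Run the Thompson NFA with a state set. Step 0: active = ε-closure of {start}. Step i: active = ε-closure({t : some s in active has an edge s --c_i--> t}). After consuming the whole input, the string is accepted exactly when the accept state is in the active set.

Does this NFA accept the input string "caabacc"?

Answer: REJECT

Steps:
start: ε-closure({0}) = {0,2}
'c' @ 1: {}  — no active states
rest 'aabacc' ignored (set empty)
after full input: {}  (accept=1 not in)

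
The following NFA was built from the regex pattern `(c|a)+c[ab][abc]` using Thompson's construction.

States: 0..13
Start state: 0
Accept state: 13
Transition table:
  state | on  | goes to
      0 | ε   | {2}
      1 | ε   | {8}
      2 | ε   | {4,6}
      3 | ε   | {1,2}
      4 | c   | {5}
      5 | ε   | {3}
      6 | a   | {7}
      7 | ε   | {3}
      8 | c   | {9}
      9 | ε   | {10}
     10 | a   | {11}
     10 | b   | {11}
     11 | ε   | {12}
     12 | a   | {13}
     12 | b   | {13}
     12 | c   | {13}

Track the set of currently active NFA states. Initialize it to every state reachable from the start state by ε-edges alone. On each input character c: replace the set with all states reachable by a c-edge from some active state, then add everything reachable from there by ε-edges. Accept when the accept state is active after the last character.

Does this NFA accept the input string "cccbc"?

Answer: ACCEPT

Steps:
start: ε-closure({0}) = {0,2,4,6}
'c' @ 1: {1,2,3,4,5,6,8}
'c' @ 2: {1,2,3,4,5,6,8,9,10}
'c' @ 3: {1,2,3,4,5,6,8,9,10}
'b' @ 4: {11,12}
'c' @ 5: {13}  (accept∈set)
after full input: {13}  (accept=13 in)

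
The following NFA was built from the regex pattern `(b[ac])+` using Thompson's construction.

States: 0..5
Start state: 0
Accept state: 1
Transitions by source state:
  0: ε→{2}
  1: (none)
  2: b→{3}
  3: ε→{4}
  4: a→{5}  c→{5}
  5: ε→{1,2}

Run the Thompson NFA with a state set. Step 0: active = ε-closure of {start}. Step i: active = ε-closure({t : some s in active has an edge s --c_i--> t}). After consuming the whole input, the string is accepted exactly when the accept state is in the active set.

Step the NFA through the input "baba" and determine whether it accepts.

Answer: ACCEPT

Steps:
S₀ = ε-closure({0}) = {0,2}
'b' @ 1: {3,4}
'a' @ 2: {1,2,5}  (accept∈set)
'b' @ 3: {3,4}
'a' @ 4: {1,2,5}  (accept∈set)
after full input: {1,2,5}  (accept=1 in)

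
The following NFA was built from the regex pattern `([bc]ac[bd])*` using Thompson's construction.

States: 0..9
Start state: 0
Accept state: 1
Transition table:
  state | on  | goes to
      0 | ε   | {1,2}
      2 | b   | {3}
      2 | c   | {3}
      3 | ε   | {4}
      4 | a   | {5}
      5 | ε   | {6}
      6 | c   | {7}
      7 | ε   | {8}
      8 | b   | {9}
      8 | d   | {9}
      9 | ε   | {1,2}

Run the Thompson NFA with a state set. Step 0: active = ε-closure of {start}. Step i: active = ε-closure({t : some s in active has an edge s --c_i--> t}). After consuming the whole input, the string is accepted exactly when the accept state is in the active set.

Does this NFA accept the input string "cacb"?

S₀ = ε-closure({0}) = {0,1,2}
'c' @ 1: {3,4}
'a' @ 2: {5,6}
'c' @ 3: {7,8}
'b' @ 4: {1,2,9}  (accept∈set)
end set {1,2,9} — state 1 in

Answer: ACCEPT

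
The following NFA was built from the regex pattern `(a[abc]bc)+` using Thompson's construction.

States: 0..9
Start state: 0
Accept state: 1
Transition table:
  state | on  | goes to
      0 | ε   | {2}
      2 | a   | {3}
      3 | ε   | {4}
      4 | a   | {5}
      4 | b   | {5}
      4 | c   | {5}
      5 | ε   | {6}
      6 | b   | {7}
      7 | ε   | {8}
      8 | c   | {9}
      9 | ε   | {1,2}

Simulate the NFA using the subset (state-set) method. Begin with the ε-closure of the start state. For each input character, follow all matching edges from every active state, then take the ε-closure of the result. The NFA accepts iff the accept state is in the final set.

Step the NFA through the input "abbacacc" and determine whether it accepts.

Answer: REJECT

Derivation:
initial (ε-close {0}): {0,2}
'a' @ 1: {3,4}
'b' @ 2: {5,6}
'b' @ 3: {7,8}
'a' @ 4: {}  — state set empty
rest 'cacc' ignored (set empty)
final: {}; accept 1 not in set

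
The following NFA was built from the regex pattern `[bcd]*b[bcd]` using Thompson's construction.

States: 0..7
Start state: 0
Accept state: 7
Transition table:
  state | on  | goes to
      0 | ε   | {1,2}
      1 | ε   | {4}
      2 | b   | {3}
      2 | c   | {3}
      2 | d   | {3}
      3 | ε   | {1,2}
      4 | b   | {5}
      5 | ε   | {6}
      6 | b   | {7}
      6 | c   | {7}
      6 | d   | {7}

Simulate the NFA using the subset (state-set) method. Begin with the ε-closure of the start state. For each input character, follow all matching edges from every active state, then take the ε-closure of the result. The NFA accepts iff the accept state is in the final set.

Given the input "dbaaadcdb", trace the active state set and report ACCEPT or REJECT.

initial (ε-close {0}): {0,1,2,4}
'd' @ 1: {1,2,3,4}
'b' @ 2: {1,2,3,4,5,6}
'a' @ 3: {}  — state set empty
rest 'aadcdb' ignored (set empty)
after full input: {}  (accept=7 not in)

Answer: REJECT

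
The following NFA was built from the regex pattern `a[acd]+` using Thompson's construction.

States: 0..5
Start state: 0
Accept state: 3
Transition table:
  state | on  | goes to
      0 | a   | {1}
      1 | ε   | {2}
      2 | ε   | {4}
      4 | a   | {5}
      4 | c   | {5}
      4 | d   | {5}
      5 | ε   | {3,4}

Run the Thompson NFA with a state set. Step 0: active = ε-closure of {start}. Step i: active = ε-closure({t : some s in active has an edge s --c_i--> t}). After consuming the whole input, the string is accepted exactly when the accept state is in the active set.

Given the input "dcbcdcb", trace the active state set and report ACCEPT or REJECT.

initial (ε-close {0}): {0}
'd' @ 1: {}  — state set empty
rest 'cbcdcb' ignored (set empty)
after full input: {}  (accept=3 not in)

Answer: REJECT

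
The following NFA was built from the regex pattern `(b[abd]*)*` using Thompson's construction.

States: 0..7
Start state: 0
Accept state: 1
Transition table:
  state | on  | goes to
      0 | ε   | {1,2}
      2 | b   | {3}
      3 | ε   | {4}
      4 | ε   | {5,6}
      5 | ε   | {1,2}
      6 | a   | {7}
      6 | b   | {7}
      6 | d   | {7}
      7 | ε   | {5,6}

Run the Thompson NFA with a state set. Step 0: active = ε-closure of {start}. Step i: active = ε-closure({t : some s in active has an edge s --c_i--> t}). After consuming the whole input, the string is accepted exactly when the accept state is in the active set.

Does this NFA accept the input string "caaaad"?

Answer: REJECT

Trace:
S₀ = ε-closure({0}) = {0,1,2}
'c' @ 1: {}  — no active states
rest 'aaaad' ignored (set empty)
after full input: {}  (accept=1 not in)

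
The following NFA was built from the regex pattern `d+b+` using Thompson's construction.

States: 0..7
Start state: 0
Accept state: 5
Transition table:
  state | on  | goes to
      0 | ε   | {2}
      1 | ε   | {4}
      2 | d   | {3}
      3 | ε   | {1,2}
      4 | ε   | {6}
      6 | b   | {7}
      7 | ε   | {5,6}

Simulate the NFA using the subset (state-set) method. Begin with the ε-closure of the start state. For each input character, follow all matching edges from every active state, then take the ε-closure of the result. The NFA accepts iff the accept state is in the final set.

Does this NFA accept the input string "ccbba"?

Answer: REJECT

Steps:
start: ε-closure({0}) = {0,2}
'c' @ 1: {}  — no active states
rest 'cbba' ignored (set empty)
after full input: {}  (accept=5 not in)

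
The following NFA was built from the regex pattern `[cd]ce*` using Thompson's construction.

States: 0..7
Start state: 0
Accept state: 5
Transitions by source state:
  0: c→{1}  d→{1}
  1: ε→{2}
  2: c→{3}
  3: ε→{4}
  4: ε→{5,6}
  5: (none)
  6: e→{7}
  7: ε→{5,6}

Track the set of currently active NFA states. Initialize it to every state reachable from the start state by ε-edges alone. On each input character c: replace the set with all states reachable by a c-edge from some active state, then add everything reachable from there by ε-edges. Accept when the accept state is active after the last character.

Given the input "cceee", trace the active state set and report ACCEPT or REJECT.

S₀ = ε-closure({0}) = {0}
'c' @ 1: {1,2}
'c' @ 2: {3,4,5,6}  [accepting]
'e' @ 3: {5,6,7}  [accepting]
'e' @ 4: {5,6,7}  [accepting]
'e' @ 5: {5,6,7}  [accepting]
end set {5,6,7} — state 5 in

Answer: ACCEPT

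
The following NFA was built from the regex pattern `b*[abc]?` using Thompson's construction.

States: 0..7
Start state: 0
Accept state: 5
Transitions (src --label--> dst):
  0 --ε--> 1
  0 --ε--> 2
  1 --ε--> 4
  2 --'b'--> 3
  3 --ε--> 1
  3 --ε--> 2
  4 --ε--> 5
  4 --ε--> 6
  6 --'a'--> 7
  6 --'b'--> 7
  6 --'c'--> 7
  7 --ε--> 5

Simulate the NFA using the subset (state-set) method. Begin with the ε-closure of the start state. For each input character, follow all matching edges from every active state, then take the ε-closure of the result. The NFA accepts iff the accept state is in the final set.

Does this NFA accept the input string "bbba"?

initial (ε-close {0}): {0,1,2,4,5,6}
'b' @ 1: {1,2,3,4,5,6,7}  ✓accept
'b' @ 2: {1,2,3,4,5,6,7}  ✓accept
'b' @ 3: {1,2,3,4,5,6,7}  ✓accept
'a' @ 4: {5,7}  ✓accept
final: {5,7}; accept 5 in set

Answer: ACCEPT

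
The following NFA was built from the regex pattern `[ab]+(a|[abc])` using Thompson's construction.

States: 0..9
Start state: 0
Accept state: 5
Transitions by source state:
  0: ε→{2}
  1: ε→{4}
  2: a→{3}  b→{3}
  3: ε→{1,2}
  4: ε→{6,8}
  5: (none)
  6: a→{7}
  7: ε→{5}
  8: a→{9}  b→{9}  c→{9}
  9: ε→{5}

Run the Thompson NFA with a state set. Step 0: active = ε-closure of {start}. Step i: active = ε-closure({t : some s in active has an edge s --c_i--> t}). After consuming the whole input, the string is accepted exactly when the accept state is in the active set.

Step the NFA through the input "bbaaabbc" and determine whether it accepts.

Answer: ACCEPT

Derivation:
start: ε-closure({0}) = {0,2}
'b' @ 1: {1,2,3,4,6,8}
'b' @ 2: {1,2,3,4,5,6,8,9}  [accepting]
'a' @ 3: {1,2,3,4,5,6,7,8,9}  [accepting]
'a' @ 4: {1,2,3,4,5,6,7,8,9}  [accepting]
'a' @ 5: {1,2,3,4,5,6,7,8,9}  [accepting]
'b' @ 6: {1,2,3,4,5,6,8,9}  [accepting]
'b' @ 7: {1,2,3,4,5,6,8,9}  [accepting]
'c' @ 8: {5,9}  [accepting]
final: {5,9}; accept 5 in set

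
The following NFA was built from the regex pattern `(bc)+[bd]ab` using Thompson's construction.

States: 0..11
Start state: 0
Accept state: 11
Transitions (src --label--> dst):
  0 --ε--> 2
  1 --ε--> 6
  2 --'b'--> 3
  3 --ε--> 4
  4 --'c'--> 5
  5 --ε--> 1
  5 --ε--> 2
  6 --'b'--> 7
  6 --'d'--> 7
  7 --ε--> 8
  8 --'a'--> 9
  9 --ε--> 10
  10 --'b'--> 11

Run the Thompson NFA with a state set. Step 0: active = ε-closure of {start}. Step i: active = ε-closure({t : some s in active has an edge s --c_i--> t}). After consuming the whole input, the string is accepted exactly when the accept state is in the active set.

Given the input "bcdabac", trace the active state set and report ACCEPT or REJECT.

Answer: REJECT

Steps:
S₀ = ε-closure({0}) = {0,2}
'b' @ 1: {3,4}
'c' @ 2: {1,2,5,6}
'd' @ 3: {7,8}
'a' @ 4: {9,10}
'b' @ 5: {11}  (accept∈set)
'a' @ 6: {}  — dead — no transitions
rest 'c' ignored (set empty)
end set {} — state 11 not in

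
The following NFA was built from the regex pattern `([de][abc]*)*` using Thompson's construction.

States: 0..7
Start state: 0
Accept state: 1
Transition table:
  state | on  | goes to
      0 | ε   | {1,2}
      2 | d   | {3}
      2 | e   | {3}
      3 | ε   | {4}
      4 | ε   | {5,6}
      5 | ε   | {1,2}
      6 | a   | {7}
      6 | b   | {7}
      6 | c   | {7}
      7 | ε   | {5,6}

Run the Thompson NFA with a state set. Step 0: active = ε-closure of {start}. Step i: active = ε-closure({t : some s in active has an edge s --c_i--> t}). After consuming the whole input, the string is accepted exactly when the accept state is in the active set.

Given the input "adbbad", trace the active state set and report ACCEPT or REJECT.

Answer: REJECT

Derivation:
start: ε-closure({0}) = {0,1,2}
'a' @ 1: {}  — dead — no transitions
rest 'dbbad' ignored (set empty)
final: {}; accept 1 not in set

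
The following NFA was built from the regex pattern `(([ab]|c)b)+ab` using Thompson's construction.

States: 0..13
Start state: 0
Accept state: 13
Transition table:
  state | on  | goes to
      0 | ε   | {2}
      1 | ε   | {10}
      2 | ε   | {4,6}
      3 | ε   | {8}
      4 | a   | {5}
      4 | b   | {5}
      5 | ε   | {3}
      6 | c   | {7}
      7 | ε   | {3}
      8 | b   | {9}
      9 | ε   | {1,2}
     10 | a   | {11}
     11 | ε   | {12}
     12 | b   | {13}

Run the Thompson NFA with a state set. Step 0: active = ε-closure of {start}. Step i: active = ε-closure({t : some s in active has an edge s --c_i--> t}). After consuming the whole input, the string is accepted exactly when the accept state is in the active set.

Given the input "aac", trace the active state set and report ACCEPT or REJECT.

Answer: REJECT

Steps:
initial (ε-close {0}): {0,2,4,6}
'a' @ 1: {3,5,8}
'a' @ 2: {}  — no active states
rest 'c' ignored (set empty)
final: {}; accept 13 not in set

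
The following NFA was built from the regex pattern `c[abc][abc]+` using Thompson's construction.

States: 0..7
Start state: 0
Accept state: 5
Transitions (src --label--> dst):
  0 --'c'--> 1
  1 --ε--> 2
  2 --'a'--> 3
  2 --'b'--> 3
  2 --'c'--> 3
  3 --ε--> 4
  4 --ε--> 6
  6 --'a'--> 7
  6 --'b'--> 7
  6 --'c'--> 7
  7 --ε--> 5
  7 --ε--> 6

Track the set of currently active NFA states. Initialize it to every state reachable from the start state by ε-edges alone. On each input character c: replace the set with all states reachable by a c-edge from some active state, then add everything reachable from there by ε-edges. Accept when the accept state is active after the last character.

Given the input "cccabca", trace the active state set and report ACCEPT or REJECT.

Answer: ACCEPT

Steps:
S₀ = ε-closure({0}) = {0}
'c' @ 1: {1,2}
'c' @ 2: {3,4,6}
'c' @ 3: {5,6,7}  ✓accept
'a' @ 4: {5,6,7}  ✓accept
'b' @ 5: {5,6,7}  ✓accept
'c' @ 6: {5,6,7}  ✓accept
'a' @ 7: {5,6,7}  ✓accept
end set {5,6,7} — state 5 in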